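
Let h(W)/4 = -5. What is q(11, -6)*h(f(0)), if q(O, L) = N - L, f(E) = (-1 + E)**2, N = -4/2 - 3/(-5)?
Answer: -92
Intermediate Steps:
N = -7/5 (N = -4*1/2 - 3*(-1/5) = -2 + 3/5 = -7/5 ≈ -1.4000)
q(O, L) = -7/5 - L
h(W) = -20 (h(W) = 4*(-5) = -20)
q(11, -6)*h(f(0)) = (-7/5 - 1*(-6))*(-20) = (-7/5 + 6)*(-20) = (23/5)*(-20) = -92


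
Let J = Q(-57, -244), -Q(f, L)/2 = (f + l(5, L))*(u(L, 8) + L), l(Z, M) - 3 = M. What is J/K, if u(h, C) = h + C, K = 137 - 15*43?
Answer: 71520/127 ≈ 563.15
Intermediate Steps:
K = -508 (K = 137 - 645 = -508)
u(h, C) = C + h
l(Z, M) = 3 + M
Q(f, L) = -2*(8 + 2*L)*(3 + L + f) (Q(f, L) = -2*(f + (3 + L))*((8 + L) + L) = -2*(3 + L + f)*(8 + 2*L) = -2*(8 + 2*L)*(3 + L + f))
J = -286080 (J = -48 - 28*(-244) - 16*(-57) - 4*(-244)**2 - 4*(-244)*(-57) = -48 + 6832 + 912 - 4*59536 - 55632 = -48 + 6832 + 912 - 238144 - 55632 = -286080)
J/K = -286080/(-508) = -286080*(-1/508) = 71520/127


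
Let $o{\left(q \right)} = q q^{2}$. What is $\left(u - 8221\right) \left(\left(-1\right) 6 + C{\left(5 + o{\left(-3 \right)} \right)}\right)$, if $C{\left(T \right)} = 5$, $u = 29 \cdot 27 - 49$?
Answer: $7487$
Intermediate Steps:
$o{\left(q \right)} = q^{3}$
$u = 734$ ($u = 783 - 49 = 734$)
$\left(u - 8221\right) \left(\left(-1\right) 6 + C{\left(5 + o{\left(-3 \right)} \right)}\right) = \left(734 - 8221\right) \left(\left(-1\right) 6 + 5\right) = - 7487 \left(-6 + 5\right) = \left(-7487\right) \left(-1\right) = 7487$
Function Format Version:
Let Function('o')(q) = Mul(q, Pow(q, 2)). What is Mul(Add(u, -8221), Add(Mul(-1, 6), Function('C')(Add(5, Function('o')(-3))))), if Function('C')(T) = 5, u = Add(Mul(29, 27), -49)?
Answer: 7487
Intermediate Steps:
Function('o')(q) = Pow(q, 3)
u = 734 (u = Add(783, -49) = 734)
Mul(Add(u, -8221), Add(Mul(-1, 6), Function('C')(Add(5, Function('o')(-3))))) = Mul(Add(734, -8221), Add(Mul(-1, 6), 5)) = Mul(-7487, Add(-6, 5)) = Mul(-7487, -1) = 7487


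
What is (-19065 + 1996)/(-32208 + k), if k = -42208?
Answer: 17069/74416 ≈ 0.22937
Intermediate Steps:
(-19065 + 1996)/(-32208 + k) = (-19065 + 1996)/(-32208 - 42208) = -17069/(-74416) = -17069*(-1/74416) = 17069/74416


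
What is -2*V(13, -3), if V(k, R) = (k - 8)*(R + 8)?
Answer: -50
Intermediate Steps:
V(k, R) = (-8 + k)*(8 + R)
-2*V(13, -3) = -2*(-64 - 8*(-3) + 8*13 - 3*13) = -2*(-64 + 24 + 104 - 39) = -2*25 = -50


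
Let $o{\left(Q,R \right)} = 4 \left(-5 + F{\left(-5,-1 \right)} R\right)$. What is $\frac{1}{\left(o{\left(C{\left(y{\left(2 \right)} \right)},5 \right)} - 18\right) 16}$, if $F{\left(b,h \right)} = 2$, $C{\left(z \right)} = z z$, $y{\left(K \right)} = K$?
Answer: $\frac{1}{32} \approx 0.03125$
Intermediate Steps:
$C{\left(z \right)} = z^{2}$
$o{\left(Q,R \right)} = -20 + 8 R$ ($o{\left(Q,R \right)} = 4 \left(-5 + 2 R\right) = -20 + 8 R$)
$\frac{1}{\left(o{\left(C{\left(y{\left(2 \right)} \right)},5 \right)} - 18\right) 16} = \frac{1}{\left(\left(-20 + 8 \cdot 5\right) - 18\right) 16} = \frac{1}{\left(\left(-20 + 40\right) - 18\right) 16} = \frac{1}{\left(20 - 18\right) 16} = \frac{1}{2 \cdot 16} = \frac{1}{32}$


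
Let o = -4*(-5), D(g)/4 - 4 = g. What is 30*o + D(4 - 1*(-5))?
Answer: 652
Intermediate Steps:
D(g) = 16 + 4*g
o = 20
30*o + D(4 - 1*(-5)) = 30*20 + (16 + 4*(4 - 1*(-5))) = 600 + (16 + 4*(4 + 5)) = 600 + (16 + 4*9) = 600 + (16 + 36) = 600 + 52 = 652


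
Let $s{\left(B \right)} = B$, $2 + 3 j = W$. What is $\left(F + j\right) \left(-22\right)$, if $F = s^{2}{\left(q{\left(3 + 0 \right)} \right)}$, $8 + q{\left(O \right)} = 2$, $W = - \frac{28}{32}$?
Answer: $- \frac{9251}{12} \approx -770.92$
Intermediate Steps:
$W = - \frac{7}{8}$ ($W = \left(-28\right) \frac{1}{32} = - \frac{7}{8} \approx -0.875$)
$j = - \frac{23}{24}$ ($j = - \frac{2}{3} + \frac{1}{3} \left(- \frac{7}{8}\right) = - \frac{2}{3} - \frac{7}{24} = - \frac{23}{24} \approx -0.95833$)
$q{\left(O \right)} = -6$ ($q{\left(O \right)} = -8 + 2 = -6$)
$F = 36$ ($F = \left(-6\right)^{2} = 36$)
$\left(F + j\right) \left(-22\right) = \left(36 - \frac{23}{24}\right) \left(-22\right) = \frac{841}{24} \left(-22\right) = - \frac{9251}{12}$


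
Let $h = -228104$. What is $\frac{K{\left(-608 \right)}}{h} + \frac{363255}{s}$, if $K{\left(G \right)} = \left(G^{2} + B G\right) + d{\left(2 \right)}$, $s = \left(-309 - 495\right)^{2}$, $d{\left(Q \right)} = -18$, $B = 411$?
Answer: $\frac{226934633}{6143753136} \approx 0.036937$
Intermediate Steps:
$s = 646416$ ($s = \left(-309 - 495\right)^{2} = \left(-804\right)^{2} = 646416$)
$K{\left(G \right)} = -18 + G^{2} + 411 G$ ($K{\left(G \right)} = \left(G^{2} + 411 G\right) - 18 = -18 + G^{2} + 411 G$)
$\frac{K{\left(-608 \right)}}{h} + \frac{363255}{s} = \frac{-18 + \left(-608\right)^{2} + 411 \left(-608\right)}{-228104} + \frac{363255}{646416} = \left(-18 + 369664 - 249888\right) \left(- \frac{1}{228104}\right) + 363255 \cdot \frac{1}{646416} = 119758 \left(- \frac{1}{228104}\right) + \frac{121085}{215472} = - \frac{59879}{114052} + \frac{121085}{215472} = \frac{226934633}{6143753136}$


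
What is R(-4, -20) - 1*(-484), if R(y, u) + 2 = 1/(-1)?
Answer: 481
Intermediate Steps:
R(y, u) = -3 (R(y, u) = -2 + 1/(-1) = -2 - 1 = -3)
R(-4, -20) - 1*(-484) = -3 - 1*(-484) = -3 + 484 = 481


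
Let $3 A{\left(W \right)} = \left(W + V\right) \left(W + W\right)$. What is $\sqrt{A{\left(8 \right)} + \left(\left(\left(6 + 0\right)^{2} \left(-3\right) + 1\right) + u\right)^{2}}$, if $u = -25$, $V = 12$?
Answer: $\frac{4 \sqrt{9861}}{3} \approx 132.4$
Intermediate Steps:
$A{\left(W \right)} = \frac{2 W \left(12 + W\right)}{3}$ ($A{\left(W \right)} = \frac{\left(W + 12\right) \left(W + W\right)}{3} = \frac{\left(12 + W\right) 2 W}{3} = \frac{2 W \left(12 + W\right)}{3}$)
$\sqrt{A{\left(8 \right)} + \left(\left(\left(6 + 0\right)^{2} \left(-3\right) + 1\right) + u\right)^{2}} = \sqrt{\frac{2}{3} \cdot 8 \left(12 + 8\right) + \left(\left(\left(6 + 0\right)^{2} \left(-3\right) + 1\right) - 25\right)^{2}} = \sqrt{\frac{2}{3} \cdot 8 \cdot 20 + \left(\left(6^{2} \left(-3\right) + 1\right) - 25\right)^{2}} = \sqrt{\frac{320}{3} + \left(\left(36 \left(-3\right) + 1\right) - 25\right)^{2}} = \sqrt{\frac{320}{3} + \left(\left(-108 + 1\right) - 25\right)^{2}} = \sqrt{\frac{320}{3} + \left(-107 - 25\right)^{2}} = \sqrt{\frac{320}{3} + \left(-132\right)^{2}} = \sqrt{\frac{320}{3} + 17424} = \sqrt{\frac{52592}{3}} = \frac{4 \sqrt{9861}}{3}$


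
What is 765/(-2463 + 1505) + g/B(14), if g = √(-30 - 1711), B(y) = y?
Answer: -765/958 + I*√1741/14 ≈ -0.79854 + 2.9804*I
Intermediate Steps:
g = I*√1741 (g = √(-1741) = I*√1741 ≈ 41.725*I)
765/(-2463 + 1505) + g/B(14) = 765/(-2463 + 1505) + (I*√1741)/14 = 765/(-958) + (I*√1741)*(1/14) = 765*(-1/958) + I*√1741/14 = -765/958 + I*√1741/14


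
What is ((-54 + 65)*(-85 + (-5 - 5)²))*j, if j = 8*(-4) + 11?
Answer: -3465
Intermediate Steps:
j = -21 (j = -32 + 11 = -21)
((-54 + 65)*(-85 + (-5 - 5)²))*j = ((-54 + 65)*(-85 + (-5 - 5)²))*(-21) = (11*(-85 + (-10)²))*(-21) = (11*(-85 + 100))*(-21) = (11*15)*(-21) = 165*(-21) = -3465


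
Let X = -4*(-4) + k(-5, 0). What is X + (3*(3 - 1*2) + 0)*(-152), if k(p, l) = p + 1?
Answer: -444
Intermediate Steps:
k(p, l) = 1 + p
X = 12 (X = -4*(-4) + (1 - 5) = 16 - 4 = 12)
X + (3*(3 - 1*2) + 0)*(-152) = 12 + (3*(3 - 1*2) + 0)*(-152) = 12 + (3*(3 - 2) + 0)*(-152) = 12 + (3*1 + 0)*(-152) = 12 + (3 + 0)*(-152) = 12 + 3*(-152) = 12 - 456 = -444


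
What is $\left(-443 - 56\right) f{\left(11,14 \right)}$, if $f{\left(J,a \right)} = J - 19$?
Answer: $3992$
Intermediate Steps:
$f{\left(J,a \right)} = -19 + J$
$\left(-443 - 56\right) f{\left(11,14 \right)} = \left(-443 - 56\right) \left(-19 + 11\right) = \left(-499\right) \left(-8\right) = 3992$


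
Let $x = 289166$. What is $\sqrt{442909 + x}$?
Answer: $5 \sqrt{29283} \approx 855.61$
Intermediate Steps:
$\sqrt{442909 + x} = \sqrt{442909 + 289166} = \sqrt{732075} = 5 \sqrt{29283}$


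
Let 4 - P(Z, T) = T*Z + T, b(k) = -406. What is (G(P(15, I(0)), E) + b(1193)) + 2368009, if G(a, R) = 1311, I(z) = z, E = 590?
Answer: 2368914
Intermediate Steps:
P(Z, T) = 4 - T - T*Z (P(Z, T) = 4 - (T*Z + T) = 4 - (T + T*Z) = 4 + (-T - T*Z) = 4 - T - T*Z)
(G(P(15, I(0)), E) + b(1193)) + 2368009 = (1311 - 406) + 2368009 = 905 + 2368009 = 2368914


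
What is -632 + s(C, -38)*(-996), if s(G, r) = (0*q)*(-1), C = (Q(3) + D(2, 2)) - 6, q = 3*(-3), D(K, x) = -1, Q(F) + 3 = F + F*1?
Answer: -632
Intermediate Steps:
Q(F) = -3 + 2*F (Q(F) = -3 + (F + F*1) = -3 + (F + F) = -3 + 2*F)
q = -9
C = -4 (C = ((-3 + 2*3) - 1) - 6 = ((-3 + 6) - 1) - 6 = (3 - 1) - 6 = 2 - 6 = -4)
s(G, r) = 0 (s(G, r) = (0*(-9))*(-1) = 0*(-1) = 0)
-632 + s(C, -38)*(-996) = -632 + 0*(-996) = -632 + 0 = -632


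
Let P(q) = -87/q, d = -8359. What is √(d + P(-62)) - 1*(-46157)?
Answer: 46157 + I*√32126602/62 ≈ 46157.0 + 91.42*I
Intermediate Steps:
√(d + P(-62)) - 1*(-46157) = √(-8359 - 87/(-62)) - 1*(-46157) = √(-8359 - 87*(-1/62)) + 46157 = √(-8359 + 87/62) + 46157 = √(-518171/62) + 46157 = I*√32126602/62 + 46157 = 46157 + I*√32126602/62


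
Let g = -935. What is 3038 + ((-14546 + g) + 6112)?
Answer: -6331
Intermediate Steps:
3038 + ((-14546 + g) + 6112) = 3038 + ((-14546 - 935) + 6112) = 3038 + (-15481 + 6112) = 3038 - 9369 = -6331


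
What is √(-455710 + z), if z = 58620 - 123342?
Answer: 4*I*√32527 ≈ 721.41*I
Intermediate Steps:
z = -64722
√(-455710 + z) = √(-455710 - 64722) = √(-520432) = 4*I*√32527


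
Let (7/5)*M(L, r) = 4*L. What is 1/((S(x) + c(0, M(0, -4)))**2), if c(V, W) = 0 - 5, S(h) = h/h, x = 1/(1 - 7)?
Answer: 1/16 ≈ 0.062500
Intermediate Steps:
x = -1/6 (x = 1/(-6) = -1/6 ≈ -0.16667)
M(L, r) = 20*L/7 (M(L, r) = 5*(4*L)/7 = 20*L/7)
S(h) = 1
c(V, W) = -5
1/((S(x) + c(0, M(0, -4)))**2) = 1/((1 - 5)**2) = 1/((-4)**2) = 1/16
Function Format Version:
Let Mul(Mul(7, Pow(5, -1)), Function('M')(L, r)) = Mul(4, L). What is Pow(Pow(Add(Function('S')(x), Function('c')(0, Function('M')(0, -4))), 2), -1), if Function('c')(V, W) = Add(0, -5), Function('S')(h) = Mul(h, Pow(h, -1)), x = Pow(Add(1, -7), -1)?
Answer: Rational(1, 16) ≈ 0.062500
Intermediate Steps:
x = Rational(-1, 6) (x = Pow(-6, -1) = Rational(-1, 6) ≈ -0.16667)
Function('M')(L, r) = Mul(Rational(20, 7), L) (Function('M')(L, r) = Mul(Rational(5, 7), Mul(4, L)) = Mul(Rational(20, 7), L))
Function('S')(h) = 1
Function('c')(V, W) = -5
Pow(Pow(Add(Function('S')(x), Function('c')(0, Function('M')(0, -4))), 2), -1) = Pow(Pow(Add(1, -5), 2), -1) = Pow(Pow(-4, 2), -1) = Pow(16, -1) = Rational(1, 16)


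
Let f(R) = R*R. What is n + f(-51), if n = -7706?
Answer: -5105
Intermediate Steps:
f(R) = R²
n + f(-51) = -7706 + (-51)² = -7706 + 2601 = -5105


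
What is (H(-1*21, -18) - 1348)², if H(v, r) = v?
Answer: 1874161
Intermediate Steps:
(H(-1*21, -18) - 1348)² = (-1*21 - 1348)² = (-21 - 1348)² = (-1369)² = 1874161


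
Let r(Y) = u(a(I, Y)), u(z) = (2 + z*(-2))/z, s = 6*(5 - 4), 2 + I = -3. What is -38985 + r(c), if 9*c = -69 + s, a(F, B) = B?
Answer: -272911/7 ≈ -38987.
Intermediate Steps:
I = -5 (I = -2 - 3 = -5)
s = 6 (s = 6*1 = 6)
u(z) = (2 - 2*z)/z
c = -7 (c = (-69 + 6)/9 = (⅑)*(-63) = -7)
r(Y) = -2 + 2/Y
-38985 + r(c) = -38985 + (-2 + 2/(-7)) = -38985 + (-2 + 2*(-⅐)) = -38985 + (-2 - 2/7) = -38985 - 16/7 = -272911/7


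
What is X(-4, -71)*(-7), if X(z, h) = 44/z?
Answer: 77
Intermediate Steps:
X(-4, -71)*(-7) = (44/(-4))*(-7) = (44*(-¼))*(-7) = -11*(-7) = 77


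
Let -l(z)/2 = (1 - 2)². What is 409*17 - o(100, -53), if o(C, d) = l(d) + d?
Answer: 7008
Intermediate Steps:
l(z) = -2 (l(z) = -2*(1 - 2)² = -2*(-1)² = -2*1 = -2)
o(C, d) = -2 + d
409*17 - o(100, -53) = 409*17 - (-2 - 53) = 6953 - 1*(-55) = 6953 + 55 = 7008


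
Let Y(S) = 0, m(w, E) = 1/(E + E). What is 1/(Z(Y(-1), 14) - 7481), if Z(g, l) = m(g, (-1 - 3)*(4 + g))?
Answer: -32/239393 ≈ -0.00013367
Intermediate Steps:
m(w, E) = 1/(2*E)
Z(g, l) = 1/(2*(-16 - 4*g)) (Z(g, l) = 1/(2*(((-1 - 3)*(4 + g)))) = 1/(2*((-4*(4 + g)))) = 1/(2*(-16 - 4*g)))
1/(Z(Y(-1), 14) - 7481) = 1/(-1/(32 + 8*0) - 7481) = 1/(-1/(32 + 0) - 7481) = 1/(-1/32 - 7481) = 1/(-239393/32) = -32/239393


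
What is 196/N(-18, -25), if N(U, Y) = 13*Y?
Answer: -196/325 ≈ -0.60308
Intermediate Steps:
196/N(-18, -25) = 196/((13*(-25))) = 196/(-325) = 196*(-1/325) = -196/325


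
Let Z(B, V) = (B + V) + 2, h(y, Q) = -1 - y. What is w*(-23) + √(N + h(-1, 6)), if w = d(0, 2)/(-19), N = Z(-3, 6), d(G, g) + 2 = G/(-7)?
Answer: -46/19 + √5 ≈ -0.18498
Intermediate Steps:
d(G, g) = -2 - G/7 (d(G, g) = -2 + G/(-7) = -2 + G*(-⅐) = -2 - G/7)
Z(B, V) = 2 + B + V
N = 5 (N = 2 - 3 + 6 = 5)
w = 2/19 (w = (-2 - ⅐*0)/(-19) = (-2 + 0)*(-1/19) = -2*(-1/19) = 2/19 ≈ 0.10526)
w*(-23) + √(N + h(-1, 6)) = (2/19)*(-23) + √(5 + (-1 - 1*(-1))) = -46/19 + √(5 + (-1 + 1)) = -46/19 + √(5 + 0) = -46/19 + √5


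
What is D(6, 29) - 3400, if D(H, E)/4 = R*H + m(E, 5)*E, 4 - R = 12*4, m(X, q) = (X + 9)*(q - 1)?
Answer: 13176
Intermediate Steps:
m(X, q) = (-1 + q)*(9 + X) (m(X, q) = (9 + X)*(-1 + q) = (-1 + q)*(9 + X))
R = -44 (R = 4 - 12*4 = 4 - 1*48 = 4 - 48 = -44)
D(H, E) = -176*H + 4*E*(36 + 4*E) (D(H, E) = 4*(-44*H + (-9 - E + 9*5 + E*5)*E) = 4*(-44*H + (-9 - E + 45 + 5*E)*E) = 4*(-44*H + (36 + 4*E)*E) = 4*(-44*H + E*(36 + 4*E)) = -176*H + 4*E*(36 + 4*E))
D(6, 29) - 3400 = (-176*6 + 16*29*(9 + 29)) - 3400 = (-1056 + 16*29*38) - 3400 = (-1056 + 17632) - 3400 = 16576 - 3400 = 13176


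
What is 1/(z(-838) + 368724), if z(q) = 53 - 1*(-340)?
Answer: 1/369117 ≈ 2.7092e-6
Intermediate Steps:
z(q) = 393 (z(q) = 53 + 340 = 393)
1/(z(-838) + 368724) = 1/(393 + 368724) = 1/369117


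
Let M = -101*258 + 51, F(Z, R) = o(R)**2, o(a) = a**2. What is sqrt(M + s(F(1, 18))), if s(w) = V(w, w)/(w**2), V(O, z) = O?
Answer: I*sqrt(2730110831)/324 ≈ 161.27*I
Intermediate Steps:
F(Z, R) = R**4 (F(Z, R) = (R**2)**2 = R**4)
M = -26007 (M = -26058 + 51 = -26007)
s(w) = 1/w (s(w) = w/(w**2) = w/w**2 = 1/w)
sqrt(M + s(F(1, 18))) = sqrt(-26007 + 1/(18**4)) = sqrt(-26007 + 1/104976) = sqrt(-2730110831/104976) = I*sqrt(2730110831)/324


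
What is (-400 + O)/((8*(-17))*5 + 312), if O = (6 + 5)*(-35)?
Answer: 785/368 ≈ 2.1332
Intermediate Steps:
O = -385 (O = 11*(-35) = -385)
(-400 + O)/((8*(-17))*5 + 312) = (-400 - 385)/((8*(-17))*5 + 312) = -785/(-136*5 + 312) = -785/(-680 + 312) = -785/(-368) = -785*(-1/368) = 785/368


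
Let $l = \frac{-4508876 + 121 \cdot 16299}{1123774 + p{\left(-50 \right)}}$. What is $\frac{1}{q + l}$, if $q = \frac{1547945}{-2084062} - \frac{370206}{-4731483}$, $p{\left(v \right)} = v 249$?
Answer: $- \frac{1826406154595894084}{5382602762689839029} \approx -0.33932$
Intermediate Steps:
$p{\left(v \right)} = 249 v$
$l = - \frac{2536697}{1111324}$ ($l = \frac{-4508876 + 121 \cdot 16299}{1123774 + 249 \left(-50\right)} = \frac{-4508876 + 1972179}{1123774 - 12450} = - \frac{2536697}{1111324} \approx -2.2826$)
$q = - \frac{2184181065221}{3286901307982}$ ($q = 1547945 \left(- \frac{1}{2084062}\right) - - \frac{123402}{1577161} = - \frac{1547945}{2084062} + \frac{123402}{1577161} = - \frac{2184181065221}{3286901307982} \approx -0.66451$)
$\frac{1}{q + l} = \frac{1}{- \frac{2184181065221}{3286901307982} - \frac{2536697}{1111324}} = \frac{1}{- \frac{5382602762689839029}{1826406154595894084}} = - \frac{1826406154595894084}{5382602762689839029}$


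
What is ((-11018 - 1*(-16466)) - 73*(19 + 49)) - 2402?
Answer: -1918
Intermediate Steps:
((-11018 - 1*(-16466)) - 73*(19 + 49)) - 2402 = ((-11018 + 16466) - 73*68) - 2402 = (5448 - 4964) - 2402 = 484 - 2402 = -1918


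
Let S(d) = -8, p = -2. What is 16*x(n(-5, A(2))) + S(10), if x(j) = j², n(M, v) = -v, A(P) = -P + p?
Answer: 248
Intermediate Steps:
A(P) = -2 - P (A(P) = -P - 2 = -2 - P)
16*x(n(-5, A(2))) + S(10) = 16*(-(-2 - 1*2))² - 8 = 16*(-(-2 - 2))² - 8 = 16*(-1*(-4))² - 8 = 16*4² - 8 = 16*16 - 8 = 256 - 8 = 248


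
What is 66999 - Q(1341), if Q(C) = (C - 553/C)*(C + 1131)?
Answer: -1451379319/447 ≈ -3.2469e+6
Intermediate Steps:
Q(C) = (1131 + C)*(C - 553/C) (Q(C) = (C - 553/C)*(1131 + C) = (1131 + C)*(C - 553/C))
66999 - Q(1341) = 66999 - (-553 + 1341² - 625443/1341 + 1131*1341) = 66999 - (-553 + 1798281 - 625443*1/1341 + 1516671) = 66999 - (-553 + 1798281 - 208481/447 + 1516671) = 66999 - 1*1481327872/447 = 66999 - 1481327872/447 = -1451379319/447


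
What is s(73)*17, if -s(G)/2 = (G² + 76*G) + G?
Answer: -372300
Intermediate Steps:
s(G) = -154*G - 2*G² (s(G) = -2*((G² + 76*G) + G) = -2*(G² + 77*G) = -154*G - 2*G²)
s(73)*17 = -2*73*(77 + 73)*17 = -2*73*150*17 = -21900*17 = -372300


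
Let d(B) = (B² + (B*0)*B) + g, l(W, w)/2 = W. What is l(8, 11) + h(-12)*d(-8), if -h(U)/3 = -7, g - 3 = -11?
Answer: 1192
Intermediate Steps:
l(W, w) = 2*W
g = -8 (g = 3 - 11 = -8)
h(U) = 21 (h(U) = -3*(-7) = 21)
d(B) = -8 + B² (d(B) = (B² + (B*0)*B) - 8 = (B² + 0*B) - 8 = (B² + 0) - 8 = B² - 8 = -8 + B²)
l(8, 11) + h(-12)*d(-8) = 2*8 + 21*(-8 + (-8)²) = 16 + 21*(-8 + 64) = 16 + 21*56 = 16 + 1176 = 1192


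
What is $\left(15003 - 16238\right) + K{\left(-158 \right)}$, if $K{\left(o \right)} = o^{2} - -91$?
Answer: $23820$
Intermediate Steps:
$K{\left(o \right)} = 91 + o^{2}$ ($K{\left(o \right)} = o^{2} + 91 = 91 + o^{2}$)
$\left(15003 - 16238\right) + K{\left(-158 \right)} = \left(15003 - 16238\right) + \left(91 + \left(-158\right)^{2}\right) = -1235 + \left(91 + 24964\right) = -1235 + 25055 = 23820$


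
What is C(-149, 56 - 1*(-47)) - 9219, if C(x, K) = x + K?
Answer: -9265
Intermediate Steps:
C(x, K) = K + x
C(-149, 56 - 1*(-47)) - 9219 = ((56 - 1*(-47)) - 149) - 9219 = ((56 + 47) - 149) - 9219 = (103 - 149) - 9219 = -46 - 9219 = -9265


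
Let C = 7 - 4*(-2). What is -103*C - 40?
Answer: -1585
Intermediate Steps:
C = 15 (C = 7 + 8 = 15)
-103*C - 40 = -103*15 - 40 = -1545 - 40 = -1585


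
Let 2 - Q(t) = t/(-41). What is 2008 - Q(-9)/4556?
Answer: 375086295/186796 ≈ 2008.0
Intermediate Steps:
Q(t) = 2 + t/41 (Q(t) = 2 - t/(-41) = 2 - t*(-1)/41 = 2 - (-1)*t/41 = 2 + t/41)
2008 - Q(-9)/4556 = 2008 - (2 + (1/41)*(-9))/4556 = 2008 - (2 - 9/41)/4556 = 2008 - 73/(41*4556) = 2008 - 1*73/186796 = 2008 - 73/186796 = 375086295/186796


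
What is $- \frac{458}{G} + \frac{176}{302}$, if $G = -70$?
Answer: $\frac{37659}{5285} \approx 7.1256$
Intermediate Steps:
$- \frac{458}{G} + \frac{176}{302} = - \frac{458}{-70} + \frac{176}{302} = \left(-458\right) \left(- \frac{1}{70}\right) + 176 \cdot \frac{1}{302} = \frac{229}{35} + \frac{88}{151} = \frac{37659}{5285}$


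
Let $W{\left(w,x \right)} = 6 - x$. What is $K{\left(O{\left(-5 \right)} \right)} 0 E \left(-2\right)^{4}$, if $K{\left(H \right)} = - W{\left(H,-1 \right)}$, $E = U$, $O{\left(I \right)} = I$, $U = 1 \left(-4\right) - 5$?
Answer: $0$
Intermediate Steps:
$U = -9$ ($U = -4 - 5 = -9$)
$E = -9$
$K{\left(H \right)} = -7$ ($K{\left(H \right)} = - (6 - -1) = - (6 + 1) = \left(-1\right) 7 = -7$)
$K{\left(O{\left(-5 \right)} \right)} 0 E \left(-2\right)^{4} = - 7 \cdot 0 \left(-9\right) \left(-2\right)^{4} = - 7 \cdot 0 \cdot 16 = \left(-7\right) 0 = 0$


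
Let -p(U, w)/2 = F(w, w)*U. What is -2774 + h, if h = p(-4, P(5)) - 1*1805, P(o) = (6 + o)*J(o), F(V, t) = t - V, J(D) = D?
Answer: -4579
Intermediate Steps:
P(o) = o*(6 + o) (P(o) = (6 + o)*o = o*(6 + o))
p(U, w) = 0 (p(U, w) = -2*(w - w)*U = -0*U = -2*0 = 0)
h = -1805 (h = 0 - 1*1805 = 0 - 1805 = -1805)
-2774 + h = -2774 - 1805 = -4579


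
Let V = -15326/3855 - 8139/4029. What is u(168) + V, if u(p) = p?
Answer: 838739087/5177265 ≈ 162.00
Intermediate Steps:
V = -31041433/5177265 (V = -15326*1/3855 - 8139*1/4029 = -15326/3855 - 2713/1343 = -31041433/5177265 ≈ -5.9957)
u(168) + V = 168 - 31041433/5177265 = 838739087/5177265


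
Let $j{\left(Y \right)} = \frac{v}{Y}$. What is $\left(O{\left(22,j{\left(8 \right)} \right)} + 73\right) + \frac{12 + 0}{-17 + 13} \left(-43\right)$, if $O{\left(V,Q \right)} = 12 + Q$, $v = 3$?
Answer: $\frac{1715}{8} \approx 214.38$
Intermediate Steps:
$j{\left(Y \right)} = \frac{3}{Y}$
$\left(O{\left(22,j{\left(8 \right)} \right)} + 73\right) + \frac{12 + 0}{-17 + 13} \left(-43\right) = \left(\left(12 + \frac{3}{8}\right) + 73\right) + \frac{12 + 0}{-17 + 13} \left(-43\right) = \left(\left(12 + 3 \cdot \frac{1}{8}\right) + 73\right) + \frac{12}{-4} \left(-43\right) = \left(\left(12 + \frac{3}{8}\right) + 73\right) + 12 \left(- \frac{1}{4}\right) \left(-43\right) = \left(\frac{99}{8} + 73\right) - -129 = \frac{683}{8} + 129 = \frac{1715}{8}$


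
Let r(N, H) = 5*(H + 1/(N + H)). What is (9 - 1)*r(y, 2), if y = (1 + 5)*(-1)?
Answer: 70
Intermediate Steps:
y = -6 (y = 6*(-1) = -6)
r(N, H) = 5*H + 5/(H + N) (r(N, H) = 5*(H + 1/(H + N)) = 5*H + 5/(H + N))
(9 - 1)*r(y, 2) = (9 - 1)*(5*(1 + 2² + 2*(-6))/(2 - 6)) = 8*(5*(1 + 4 - 12)/(-4)) = 8*(5*(-¼)*(-7)) = 8*(35/4) = 70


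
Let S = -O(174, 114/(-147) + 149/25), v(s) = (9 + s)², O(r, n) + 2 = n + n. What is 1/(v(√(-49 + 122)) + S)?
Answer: -12140975/203718672 + 1500625*√73/203718672 ≈ 0.0033398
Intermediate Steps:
O(r, n) = -2 + 2*n (O(r, n) = -2 + (n + n) = -2 + 2*n)
S = -10252/1225 (S = -(-2 + 2*(114/(-147) + 149/25)) = -(-2 + 2*(114*(-1/147) + 149*(1/25))) = -(-2 + 2*(-38/49 + 149/25)) = -(-2 + 2*(6351/1225)) = -(-2 + 12702/1225) = -1*10252/1225 = -10252/1225 ≈ -8.3690)
1/(v(√(-49 + 122)) + S) = 1/((9 + √(-49 + 122))² - 10252/1225) = 1/((9 + √73)² - 10252/1225) = 1/(-10252/1225 + (9 + √73)²)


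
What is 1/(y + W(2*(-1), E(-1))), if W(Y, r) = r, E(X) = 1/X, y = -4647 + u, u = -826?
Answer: -1/5474 ≈ -0.00018268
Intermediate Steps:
y = -5473 (y = -4647 - 826 = -5473)
1/(y + W(2*(-1), E(-1))) = 1/(-5473 + 1/(-1)) = 1/(-5473 - 1) = 1/(-5474) = -1/5474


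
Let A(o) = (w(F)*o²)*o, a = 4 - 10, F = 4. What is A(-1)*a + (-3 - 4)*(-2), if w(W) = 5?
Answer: 44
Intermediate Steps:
a = -6
A(o) = 5*o³ (A(o) = (5*o²)*o = 5*o³)
A(-1)*a + (-3 - 4)*(-2) = (5*(-1)³)*(-6) + (-3 - 4)*(-2) = (5*(-1))*(-6) - 7*(-2) = -5*(-6) + 14 = 30 + 14 = 44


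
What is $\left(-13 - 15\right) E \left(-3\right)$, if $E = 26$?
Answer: $2184$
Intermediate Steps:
$\left(-13 - 15\right) E \left(-3\right) = \left(-13 - 15\right) 26 \left(-3\right) = \left(-28\right) 26 \left(-3\right) = \left(-728\right) \left(-3\right) = 2184$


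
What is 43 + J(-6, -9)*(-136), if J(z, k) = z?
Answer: 859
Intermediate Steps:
43 + J(-6, -9)*(-136) = 43 - 6*(-136) = 43 + 816 = 859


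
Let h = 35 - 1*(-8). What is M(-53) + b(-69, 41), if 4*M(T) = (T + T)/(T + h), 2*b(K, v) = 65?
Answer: 703/20 ≈ 35.150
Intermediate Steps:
h = 43 (h = 35 + 8 = 43)
b(K, v) = 65/2 (b(K, v) = (1/2)*65 = 65/2)
M(T) = T/(2*(43 + T)) (M(T) = ((T + T)/(T + 43))/4 = ((2*T)/(43 + T))/4 = (2*T/(43 + T))/4 = T/(2*(43 + T)))
M(-53) + b(-69, 41) = (1/2)*(-53)/(43 - 53) + 65/2 = (1/2)*(-53)/(-10) + 65/2 = (1/2)*(-53)*(-1/10) + 65/2 = 53/20 + 65/2 = 703/20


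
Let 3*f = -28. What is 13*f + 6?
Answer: -346/3 ≈ -115.33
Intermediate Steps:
f = -28/3 (f = (⅓)*(-28) = -28/3 ≈ -9.3333)
13*f + 6 = 13*(-28/3) + 6 = -364/3 + 6 = -346/3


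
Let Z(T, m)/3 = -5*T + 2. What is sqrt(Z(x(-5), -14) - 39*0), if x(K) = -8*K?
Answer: 3*I*sqrt(66) ≈ 24.372*I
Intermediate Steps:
Z(T, m) = 6 - 15*T (Z(T, m) = 3*(-5*T + 2) = 3*(2 - 5*T) = 6 - 15*T)
sqrt(Z(x(-5), -14) - 39*0) = sqrt((6 - (-120)*(-5)) - 39*0) = sqrt((6 - 15*40) + 0) = sqrt((6 - 600) + 0) = sqrt(-594 + 0) = sqrt(-594) = 3*I*sqrt(66)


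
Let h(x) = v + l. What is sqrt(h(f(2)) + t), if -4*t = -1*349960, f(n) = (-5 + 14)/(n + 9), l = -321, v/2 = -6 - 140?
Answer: 21*sqrt(197) ≈ 294.75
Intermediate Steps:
v = -292 (v = 2*(-6 - 140) = 2*(-146) = -292)
f(n) = 9/(9 + n)
h(x) = -613 (h(x) = -292 - 321 = -613)
t = 87490 (t = -(-1)*349960/4 = -1/4*(-349960) = 87490)
sqrt(h(f(2)) + t) = sqrt(-613 + 87490) = sqrt(86877) = 21*sqrt(197)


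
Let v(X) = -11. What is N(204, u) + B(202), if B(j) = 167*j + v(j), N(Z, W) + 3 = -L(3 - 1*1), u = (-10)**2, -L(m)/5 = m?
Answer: 33730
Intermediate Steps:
L(m) = -5*m
u = 100
N(Z, W) = 7 (N(Z, W) = -3 - (-5)*(3 - 1*1) = -3 - (-5)*(3 - 1) = -3 - (-5)*2 = -3 - 1*(-10) = -3 + 10 = 7)
B(j) = -11 + 167*j (B(j) = 167*j - 11 = -11 + 167*j)
N(204, u) + B(202) = 7 + (-11 + 167*202) = 7 + (-11 + 33734) = 7 + 33723 = 33730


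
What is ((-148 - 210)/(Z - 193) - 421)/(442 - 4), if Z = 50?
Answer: -59845/62634 ≈ -0.95547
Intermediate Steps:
((-148 - 210)/(Z - 193) - 421)/(442 - 4) = ((-148 - 210)/(50 - 193) - 421)/(442 - 4) = (-358/(-143) - 421)/438 = (-358*(-1/143) - 421)*(1/438) = (358/143 - 421)*(1/438) = -59845/143*1/438 = -59845/62634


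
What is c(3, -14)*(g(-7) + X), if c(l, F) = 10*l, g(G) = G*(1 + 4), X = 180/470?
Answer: -48810/47 ≈ -1038.5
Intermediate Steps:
X = 18/47 (X = 180*(1/470) = 18/47 ≈ 0.38298)
g(G) = 5*G (g(G) = G*5 = 5*G)
c(3, -14)*(g(-7) + X) = (10*3)*(5*(-7) + 18/47) = 30*(-35 + 18/47) = 30*(-1627/47) = -48810/47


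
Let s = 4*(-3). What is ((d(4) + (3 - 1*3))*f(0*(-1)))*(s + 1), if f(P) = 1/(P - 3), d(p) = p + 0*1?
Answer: 44/3 ≈ 14.667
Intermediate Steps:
d(p) = p (d(p) = p + 0 = p)
f(P) = 1/(-3 + P)
s = -12
((d(4) + (3 - 1*3))*f(0*(-1)))*(s + 1) = ((4 + (3 - 1*3))/(-3 + 0*(-1)))*(-12 + 1) = ((4 + (3 - 3))/(-3 + 0))*(-11) = ((4 + 0)/(-3))*(-11) = (4*(-⅓))*(-11) = -4/3*(-11) = 44/3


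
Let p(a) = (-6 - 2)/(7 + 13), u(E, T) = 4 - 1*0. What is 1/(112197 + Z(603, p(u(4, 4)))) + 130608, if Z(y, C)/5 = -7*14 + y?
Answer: 14983610977/114722 ≈ 1.3061e+5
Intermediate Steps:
u(E, T) = 4 (u(E, T) = 4 + 0 = 4)
p(a) = -⅖ (p(a) = -8/20 = -8*1/20 = -⅖)
Z(y, C) = -490 + 5*y (Z(y, C) = 5*(-7*14 + y) = 5*(-98 + y) = -490 + 5*y)
1/(112197 + Z(603, p(u(4, 4)))) + 130608 = 1/(112197 + (-490 + 5*603)) + 130608 = 1/(112197 + (-490 + 3015)) + 130608 = 1/(112197 + 2525) + 130608 = 1/114722 + 130608 = 14983610977/114722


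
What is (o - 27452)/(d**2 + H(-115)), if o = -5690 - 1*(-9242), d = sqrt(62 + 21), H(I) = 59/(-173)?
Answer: -41347/143 ≈ -289.14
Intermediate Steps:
H(I) = -59/173 (H(I) = 59*(-1/173) = -59/173)
d = sqrt(83) ≈ 9.1104
o = 3552 (o = -5690 + 9242 = 3552)
(o - 27452)/(d**2 + H(-115)) = (3552 - 27452)/((sqrt(83))**2 - 59/173) = -23900/(83 - 59/173) = -23900/14300/173 = -23900*173/14300 = -41347/143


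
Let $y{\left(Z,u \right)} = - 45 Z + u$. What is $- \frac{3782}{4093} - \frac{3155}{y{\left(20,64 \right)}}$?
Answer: $\frac{9751663}{3421748} \approx 2.8499$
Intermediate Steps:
$y{\left(Z,u \right)} = u - 45 Z$
$- \frac{3782}{4093} - \frac{3155}{y{\left(20,64 \right)}} = - \frac{3782}{4093} - \frac{3155}{64 - 900} = \left(-3782\right) \frac{1}{4093} - \frac{3155}{64 - 900} = - \frac{3782}{4093} - \frac{3155}{-836} = - \frac{3782}{4093} - - \frac{3155}{836} = - \frac{3782}{4093} + \frac{3155}{836} = \frac{9751663}{3421748}$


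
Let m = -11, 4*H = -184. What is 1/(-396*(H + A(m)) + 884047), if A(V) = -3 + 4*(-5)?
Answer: 1/911371 ≈ 1.0972e-6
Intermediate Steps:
H = -46 (H = (¼)*(-184) = -46)
A(V) = -23 (A(V) = -3 - 20 = -23)
1/(-396*(H + A(m)) + 884047) = 1/(-396*(-46 - 23) + 884047) = 1/(-396*(-69) + 884047) = 1/(27324 + 884047) = 1/911371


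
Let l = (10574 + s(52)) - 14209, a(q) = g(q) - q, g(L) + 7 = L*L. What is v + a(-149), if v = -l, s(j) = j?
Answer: 25926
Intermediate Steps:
g(L) = -7 + L² (g(L) = -7 + L*L = -7 + L²)
a(q) = -7 + q² - q (a(q) = (-7 + q²) - q = -7 + q² - q)
l = -3583 (l = (10574 + 52) - 14209 = 10626 - 14209 = -3583)
v = 3583 (v = -1*(-3583) = 3583)
v + a(-149) = 3583 + (-7 + (-149)² - 1*(-149)) = 3583 + (-7 + 22201 + 149) = 3583 + 22343 = 25926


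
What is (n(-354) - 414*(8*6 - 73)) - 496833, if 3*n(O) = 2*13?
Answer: -1459423/3 ≈ -4.8647e+5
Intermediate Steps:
n(O) = 26/3 (n(O) = (2*13)/3 = (⅓)*26 = 26/3)
(n(-354) - 414*(8*6 - 73)) - 496833 = (26/3 - 414*(8*6 - 73)) - 496833 = (26/3 - 414*(48 - 73)) - 496833 = (26/3 - 414*(-25)) - 496833 = (26/3 + 10350) - 496833 = 31076/3 - 496833 = -1459423/3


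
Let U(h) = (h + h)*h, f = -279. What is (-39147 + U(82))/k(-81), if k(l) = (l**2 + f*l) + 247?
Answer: -25699/29407 ≈ -0.87391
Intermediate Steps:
k(l) = 247 + l**2 - 279*l (k(l) = (l**2 - 279*l) + 247 = 247 + l**2 - 279*l)
U(h) = 2*h**2 (U(h) = (2*h)*h = 2*h**2)
(-39147 + U(82))/k(-81) = (-39147 + 2*82**2)/(247 + (-81)**2 - 279*(-81)) = (-39147 + 2*6724)/(247 + 6561 + 22599) = (-39147 + 13448)/29407 = -25699*1/29407 = -25699/29407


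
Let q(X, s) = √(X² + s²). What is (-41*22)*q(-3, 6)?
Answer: -2706*√5 ≈ -6050.8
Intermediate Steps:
(-41*22)*q(-3, 6) = (-41*22)*√((-3)² + 6²) = -902*√(9 + 36) = -2706*√5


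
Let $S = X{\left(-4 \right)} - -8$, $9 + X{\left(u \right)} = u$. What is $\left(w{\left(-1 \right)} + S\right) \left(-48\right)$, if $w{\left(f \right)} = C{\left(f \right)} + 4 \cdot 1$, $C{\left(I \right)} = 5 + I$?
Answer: $-144$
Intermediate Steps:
$X{\left(u \right)} = -9 + u$
$S = -5$ ($S = \left(-9 - 4\right) - -8 = -13 + 8 = -5$)
$w{\left(f \right)} = 9 + f$ ($w{\left(f \right)} = \left(5 + f\right) + 4 \cdot 1 = \left(5 + f\right) + 4 = 9 + f$)
$\left(w{\left(-1 \right)} + S\right) \left(-48\right) = \left(\left(9 - 1\right) - 5\right) \left(-48\right) = \left(8 - 5\right) \left(-48\right) = 3 \left(-48\right) = -144$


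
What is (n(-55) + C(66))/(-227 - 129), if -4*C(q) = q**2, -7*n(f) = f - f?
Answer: 1089/356 ≈ 3.0590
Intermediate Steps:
n(f) = 0 (n(f) = -(f - f)/7 = -1/7*0 = 0)
C(q) = -q**2/4
(n(-55) + C(66))/(-227 - 129) = (0 - 1/4*66**2)/(-227 - 129) = (0 - 1/4*4356)/(-356) = (0 - 1089)*(-1/356) = -1089*(-1/356) = 1089/356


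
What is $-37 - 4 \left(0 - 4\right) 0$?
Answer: $-37$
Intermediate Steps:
$-37 - 4 \left(0 - 4\right) 0 = -37 - 4 \left(\left(-4\right) 0\right) = -37 - 0 = -37 + 0 = -37$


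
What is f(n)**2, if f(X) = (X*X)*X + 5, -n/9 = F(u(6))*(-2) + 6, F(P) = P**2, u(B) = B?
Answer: 43925699946298921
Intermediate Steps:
n = 594 (n = -9*(6**2*(-2) + 6) = -9*(36*(-2) + 6) = -9*(-72 + 6) = -9*(-66) = 594)
f(X) = 5 + X**3 (f(X) = X**2*X + 5 = X**3 + 5 = 5 + X**3)
f(n)**2 = (5 + 594**3)**2 = (5 + 209584584)**2 = 209584589**2 = 43925699946298921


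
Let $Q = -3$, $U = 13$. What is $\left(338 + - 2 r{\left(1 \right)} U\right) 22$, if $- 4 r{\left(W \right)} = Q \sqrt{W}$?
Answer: $7007$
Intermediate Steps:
$r{\left(W \right)} = \frac{3 \sqrt{W}}{4}$ ($r{\left(W \right)} = - \frac{\left(-3\right) \sqrt{W}}{4} = \frac{3 \sqrt{W}}{4}$)
$\left(338 + - 2 r{\left(1 \right)} U\right) 22 = \left(338 + - 2 \frac{3 \sqrt{1}}{4} \cdot 13\right) 22 = \left(338 + - 2 \cdot \frac{3}{4} \cdot 1 \cdot 13\right) 22 = \left(338 + \left(-2\right) \frac{3}{4} \cdot 13\right) 22 = \left(338 - \frac{39}{2}\right) 22 = \frac{637}{2} \cdot 22 = 7007$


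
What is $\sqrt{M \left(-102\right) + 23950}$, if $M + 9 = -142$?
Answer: $2 \sqrt{9838} \approx 198.37$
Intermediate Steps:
$M = -151$ ($M = -9 - 142 = -151$)
$\sqrt{M \left(-102\right) + 23950} = \sqrt{\left(-151\right) \left(-102\right) + 23950} = \sqrt{15402 + 23950} = \sqrt{39352} = 2 \sqrt{9838}$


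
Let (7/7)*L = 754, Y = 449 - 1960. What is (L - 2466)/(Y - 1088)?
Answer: 1712/2599 ≈ 0.65872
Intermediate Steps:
Y = -1511
L = 754
(L - 2466)/(Y - 1088) = (754 - 2466)/(-1511 - 1088) = -1712/(-2599) = -1712*(-1/2599) = 1712/2599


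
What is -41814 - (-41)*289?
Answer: -29965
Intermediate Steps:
-41814 - (-41)*289 = -41814 - 1*(-11849) = -41814 + 11849 = -29965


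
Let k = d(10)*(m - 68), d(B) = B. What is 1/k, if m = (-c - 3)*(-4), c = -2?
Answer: -1/640 ≈ -0.0015625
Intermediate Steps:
m = 4 (m = (-1*(-2) - 3)*(-4) = (2 - 3)*(-4) = -1*(-4) = 4)
k = -640 (k = 10*(4 - 68) = 10*(-64) = -640)
1/k = 1/(-640) = -1/640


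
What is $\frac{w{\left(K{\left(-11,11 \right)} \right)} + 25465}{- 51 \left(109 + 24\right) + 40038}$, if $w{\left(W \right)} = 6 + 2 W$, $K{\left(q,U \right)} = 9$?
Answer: $\frac{25489}{33255} \approx 0.76647$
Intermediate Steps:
$\frac{w{\left(K{\left(-11,11 \right)} \right)} + 25465}{- 51 \left(109 + 24\right) + 40038} = \frac{\left(6 + 2 \cdot 9\right) + 25465}{- 51 \left(109 + 24\right) + 40038} = \frac{\left(6 + 18\right) + 25465}{\left(-51\right) 133 + 40038} = \frac{24 + 25465}{-6783 + 40038} = \frac{25489}{33255}$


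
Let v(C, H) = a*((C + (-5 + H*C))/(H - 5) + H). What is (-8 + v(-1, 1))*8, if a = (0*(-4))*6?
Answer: -64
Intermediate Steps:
a = 0 (a = 0*6 = 0)
v(C, H) = 0 (v(C, H) = 0*((C + (-5 + H*C))/(H - 5) + H) = 0*((C + (-5 + C*H))/(-5 + H) + H) = 0*((-5 + C + C*H)/(-5 + H) + H) = 0*(H + (-5 + C + C*H)/(-5 + H)) = 0)
(-8 + v(-1, 1))*8 = (-8 + 0)*8 = -8*8 = -64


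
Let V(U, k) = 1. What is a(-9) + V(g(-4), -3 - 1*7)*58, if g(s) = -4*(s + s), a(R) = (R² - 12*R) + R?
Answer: 238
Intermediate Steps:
a(R) = R² - 11*R
g(s) = -8*s
a(-9) + V(g(-4), -3 - 1*7)*58 = -9*(-11 - 9) + 1*58 = -9*(-20) + 58 = 180 + 58 = 238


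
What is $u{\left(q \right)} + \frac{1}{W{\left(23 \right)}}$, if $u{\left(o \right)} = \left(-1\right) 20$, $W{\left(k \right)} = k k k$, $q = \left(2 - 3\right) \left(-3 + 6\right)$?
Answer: $- \frac{243339}{12167} \approx -20.0$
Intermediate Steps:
$q = -3$ ($q = \left(2 - 3\right) 3 = \left(-1\right) 3 = -3$)
$W{\left(k \right)} = k^{3}$ ($W{\left(k \right)} = k^{2} k = k^{3}$)
$u{\left(o \right)} = -20$
$u{\left(q \right)} + \frac{1}{W{\left(23 \right)}} = -20 + \frac{1}{23^{3}} = -20 + \frac{1}{12167} = - \frac{243339}{12167}$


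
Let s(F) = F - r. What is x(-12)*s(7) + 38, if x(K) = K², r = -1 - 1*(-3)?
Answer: 758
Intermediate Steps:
r = 2 (r = -1 + 3 = 2)
s(F) = -2 + F (s(F) = F - 1*2 = F - 2 = -2 + F)
x(-12)*s(7) + 38 = (-12)²*(-2 + 7) + 38 = 144*5 + 38 = 720 + 38 = 758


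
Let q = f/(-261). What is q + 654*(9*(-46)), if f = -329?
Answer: -70666987/261 ≈ -2.7075e+5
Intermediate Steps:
q = 329/261 (q = -329/(-261) = -329*(-1/261) = 329/261 ≈ 1.2605)
q + 654*(9*(-46)) = 329/261 + 654*(9*(-46)) = 329/261 + 654*(-414) = 329/261 - 270756 = -70666987/261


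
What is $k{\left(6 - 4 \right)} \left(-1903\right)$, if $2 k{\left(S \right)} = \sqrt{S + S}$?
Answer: $-1903$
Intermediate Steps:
$k{\left(S \right)} = \frac{\sqrt{2} \sqrt{S}}{2}$ ($k{\left(S \right)} = \frac{\sqrt{S + S}}{2} = \frac{\sqrt{2 S}}{2} = \frac{\sqrt{2} \sqrt{S}}{2}$)
$k{\left(6 - 4 \right)} \left(-1903\right) = \frac{\sqrt{2} \sqrt{6 - 4}}{2} \left(-1903\right) = \frac{\sqrt{2} \sqrt{2}}{2} \left(-1903\right) = 1 \left(-1903\right) = -1903$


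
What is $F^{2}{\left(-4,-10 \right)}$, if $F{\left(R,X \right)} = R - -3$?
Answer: $1$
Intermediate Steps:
$F{\left(R,X \right)} = 3 + R$ ($F{\left(R,X \right)} = R + 3 = 3 + R$)
$F^{2}{\left(-4,-10 \right)} = \left(3 - 4\right)^{2} = \left(-1\right)^{2} = 1$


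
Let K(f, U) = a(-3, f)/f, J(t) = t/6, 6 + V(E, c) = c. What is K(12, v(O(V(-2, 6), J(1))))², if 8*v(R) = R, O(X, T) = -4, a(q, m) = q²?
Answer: 9/16 ≈ 0.56250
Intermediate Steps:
V(E, c) = -6 + c
J(t) = t/6 (J(t) = t*(⅙) = t/6)
v(R) = R/8
K(f, U) = 9/f (K(f, U) = (-3)²/f = 9/f)
K(12, v(O(V(-2, 6), J(1))))² = (9/12)² = (9*(1/12))² = (¾)² = 9/16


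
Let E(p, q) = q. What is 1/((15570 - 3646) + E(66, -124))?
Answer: 1/11800 ≈ 8.4746e-5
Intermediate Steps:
1/((15570 - 3646) + E(66, -124)) = 1/((15570 - 3646) - 124) = 1/(11924 - 124) = 1/11800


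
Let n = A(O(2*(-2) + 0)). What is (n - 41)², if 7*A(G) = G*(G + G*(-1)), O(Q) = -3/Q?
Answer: 1681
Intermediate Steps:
A(G) = 0 (A(G) = (G*(G + G*(-1)))/7 = (G*(G - G))/7 = (G*0)/7 = (⅐)*0 = 0)
n = 0
(n - 41)² = (0 - 41)² = (-41)² = 1681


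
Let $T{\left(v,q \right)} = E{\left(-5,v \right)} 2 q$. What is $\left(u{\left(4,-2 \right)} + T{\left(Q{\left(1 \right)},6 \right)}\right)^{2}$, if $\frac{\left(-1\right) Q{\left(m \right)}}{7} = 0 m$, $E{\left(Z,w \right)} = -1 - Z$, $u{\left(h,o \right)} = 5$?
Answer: $2809$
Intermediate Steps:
$Q{\left(m \right)} = 0$ ($Q{\left(m \right)} = - 7 \cdot 0 m = \left(-7\right) 0 = 0$)
$T{\left(v,q \right)} = 8 q$ ($T{\left(v,q \right)} = \left(-1 - -5\right) 2 q = \left(-1 + 5\right) 2 q = 4 \cdot 2 q = 8 q$)
$\left(u{\left(4,-2 \right)} + T{\left(Q{\left(1 \right)},6 \right)}\right)^{2} = \left(5 + 8 \cdot 6\right)^{2} = \left(5 + 48\right)^{2} = 53^{2} = 2809$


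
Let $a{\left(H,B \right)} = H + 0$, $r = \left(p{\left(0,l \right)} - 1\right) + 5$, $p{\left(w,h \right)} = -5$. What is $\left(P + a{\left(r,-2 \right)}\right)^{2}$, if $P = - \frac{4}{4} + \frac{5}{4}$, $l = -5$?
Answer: $\frac{9}{16} \approx 0.5625$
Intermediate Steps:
$P = \frac{1}{4}$ ($P = \left(-4\right) \frac{1}{4} + 5 \cdot \frac{1}{4} = -1 + \frac{5}{4} = \frac{1}{4} \approx 0.25$)
$r = -1$ ($r = \left(-5 - 1\right) + 5 = -6 + 5 = -1$)
$a{\left(H,B \right)} = H$
$\left(P + a{\left(r,-2 \right)}\right)^{2} = \left(\frac{1}{4} - 1\right)^{2} = \left(- \frac{3}{4}\right)^{2} = \frac{9}{16}$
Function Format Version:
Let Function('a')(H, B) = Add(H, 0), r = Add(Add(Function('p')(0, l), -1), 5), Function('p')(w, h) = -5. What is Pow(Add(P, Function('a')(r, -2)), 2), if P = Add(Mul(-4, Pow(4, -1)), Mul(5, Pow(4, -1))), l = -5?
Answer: Rational(9, 16) ≈ 0.56250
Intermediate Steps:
P = Rational(1, 4) (P = Add(Mul(-4, Rational(1, 4)), Mul(5, Rational(1, 4))) = Add(-1, Rational(5, 4)) = Rational(1, 4) ≈ 0.25000)
r = -1 (r = Add(Add(-5, -1), 5) = Add(-6, 5) = -1)
Function('a')(H, B) = H
Pow(Add(P, Function('a')(r, -2)), 2) = Pow(Add(Rational(1, 4), -1), 2) = Pow(Rational(-3, 4), 2) = Rational(9, 16)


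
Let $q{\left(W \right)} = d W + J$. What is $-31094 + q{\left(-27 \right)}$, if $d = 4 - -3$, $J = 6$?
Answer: $-31277$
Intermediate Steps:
$d = 7$ ($d = 4 + 3 = 7$)
$q{\left(W \right)} = 6 + 7 W$ ($q{\left(W \right)} = 7 W + 6 = 6 + 7 W$)
$-31094 + q{\left(-27 \right)} = -31094 + \left(6 + 7 \left(-27\right)\right) = -31094 + \left(6 - 189\right) = -31094 - 183 = -31277$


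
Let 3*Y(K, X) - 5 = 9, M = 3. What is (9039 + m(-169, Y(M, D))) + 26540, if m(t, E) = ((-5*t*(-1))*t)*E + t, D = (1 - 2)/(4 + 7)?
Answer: 2105500/3 ≈ 7.0183e+5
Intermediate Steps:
D = -1/11 ≈ -0.090909
Y(K, X) = 14/3 (Y(K, X) = 5/3 + (⅓)*9 = 5/3 + 3 = 14/3)
m(t, E) = t + 5*E*t² (m(t, E) = ((5*t)*t)*E + t = (5*t²)*E + t = 5*E*t² + t = t + 5*E*t²)
(9039 + m(-169, Y(M, D))) + 26540 = (9039 - 169*(1 + 5*(14/3)*(-169))) + 26540 = (9039 - 169*(1 - 11830/3)) + 26540 = (9039 - 169*(-11827/3)) + 26540 = (9039 + 1998763/3) + 26540 = 2025880/3 + 26540 = 2105500/3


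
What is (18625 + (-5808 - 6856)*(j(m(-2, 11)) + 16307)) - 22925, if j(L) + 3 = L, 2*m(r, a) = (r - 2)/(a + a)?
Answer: -2271247052/11 ≈ -2.0648e+8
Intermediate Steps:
m(r, a) = (-2 + r)/(4*a) (m(r, a) = ((r - 2)/(a + a))/2 = ((-2 + r)/((2*a)))/2 = ((-2 + r)*(1/(2*a)))/2 = ((-2 + r)/(2*a))/2 = (-2 + r)/(4*a))
j(L) = -3 + L
(18625 + (-5808 - 6856)*(j(m(-2, 11)) + 16307)) - 22925 = (18625 + (-5808 - 6856)*((-3 + (¼)*(-2 - 2)/11) + 16307)) - 22925 = (18625 - 12664*((-3 + (¼)*(1/11)*(-4)) + 16307)) - 22925 = (18625 - 12664*((-3 - 1/11) + 16307)) - 22925 = (18625 - 12664*(-34/11 + 16307)) - 22925 = (18625 - 12664*179343/11) - 22925 = (18625 - 2271199752/11) - 22925 = -2270994877/11 - 22925 = -2271247052/11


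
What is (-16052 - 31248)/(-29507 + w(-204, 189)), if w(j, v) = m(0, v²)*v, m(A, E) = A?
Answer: 47300/29507 ≈ 1.6030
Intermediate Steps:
w(j, v) = 0 (w(j, v) = 0*v = 0)
(-16052 - 31248)/(-29507 + w(-204, 189)) = (-16052 - 31248)/(-29507 + 0) = -47300/(-29507) = -47300*(-1/29507) = 47300/29507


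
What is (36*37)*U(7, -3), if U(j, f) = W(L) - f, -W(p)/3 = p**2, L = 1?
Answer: 0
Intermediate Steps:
W(p) = -3*p**2
U(j, f) = -3 - f (U(j, f) = -3*1**2 - f = -3*1 - f = -3 - f)
(36*37)*U(7, -3) = (36*37)*(-3 - 1*(-3)) = 1332*(-3 + 3) = 1332*0 = 0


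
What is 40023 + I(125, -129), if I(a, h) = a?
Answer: 40148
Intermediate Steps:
40023 + I(125, -129) = 40023 + 125 = 40148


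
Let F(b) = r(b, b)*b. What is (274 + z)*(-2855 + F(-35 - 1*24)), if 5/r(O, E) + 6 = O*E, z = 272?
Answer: -1083419064/695 ≈ -1.5589e+6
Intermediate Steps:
r(O, E) = 5/(-6 + E*O) (r(O, E) = 5/(-6 + O*E) = 5/(-6 + E*O))
F(b) = 5*b/(-6 + b**2) (F(b) = (5/(-6 + b*b))*b = (5/(-6 + b**2))*b = 5*b/(-6 + b**2))
(274 + z)*(-2855 + F(-35 - 1*24)) = (274 + 272)*(-2855 + 5*(-35 - 1*24)/(-6 + (-35 - 1*24)**2)) = 546*(-2855 + 5*(-35 - 24)/(-6 + (-35 - 24)**2)) = 546*(-2855 + 5*(-59)/(-6 + (-59)**2)) = 546*(-2855 + 5*(-59)/(-6 + 3481)) = 546*(-2855 + 5*(-59)/3475) = 546*(-2855 + 5*(-59)*(1/3475)) = 546*(-2855 - 59/695) = 546*(-1984284/695) = -1083419064/695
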